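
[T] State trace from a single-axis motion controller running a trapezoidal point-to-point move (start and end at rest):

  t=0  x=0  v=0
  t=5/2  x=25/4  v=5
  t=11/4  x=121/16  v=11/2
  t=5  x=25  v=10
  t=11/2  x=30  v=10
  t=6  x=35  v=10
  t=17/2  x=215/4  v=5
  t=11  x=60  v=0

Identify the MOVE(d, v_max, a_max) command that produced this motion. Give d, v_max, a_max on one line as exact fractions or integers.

final state: t=11, x=60, v=0 → d = 60
a_max = (5−0)/(5/2−0) = 2
max v = 10 over t∈[5,6] → v_max = 10
check: 10·(5+1) = 60 ✓

d=60 v_max=10 a_max=2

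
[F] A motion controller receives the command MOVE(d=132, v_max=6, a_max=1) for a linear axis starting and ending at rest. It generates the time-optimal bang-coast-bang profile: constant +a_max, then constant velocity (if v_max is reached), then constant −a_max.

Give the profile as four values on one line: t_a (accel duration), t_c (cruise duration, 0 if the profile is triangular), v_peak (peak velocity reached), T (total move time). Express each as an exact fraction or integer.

vₘ²/aₘ = 6²/1 = 36
132 ≥ 36 ⇒ cruise phase
t_a = 6/1 = 6; v_peak = 6
d_cruise = 132 − 36 = 96; t_c = 96/6 = 16
T = 2·6 + 16 = 28

t_a=6 t_c=16 v_peak=6 T=28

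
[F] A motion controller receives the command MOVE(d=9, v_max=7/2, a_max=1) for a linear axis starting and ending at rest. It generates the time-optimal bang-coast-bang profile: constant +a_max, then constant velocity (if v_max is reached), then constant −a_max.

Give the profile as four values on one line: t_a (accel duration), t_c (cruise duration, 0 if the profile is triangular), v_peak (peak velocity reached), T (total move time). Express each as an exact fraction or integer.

t_a=3 t_c=0 v_peak=3 T=6

v_max²/a_max = (7/2)²/1 = 49/4
9 < 49/4 ⇒ no cruise
v_peak = √(9·1) = √9 = 3
t_a = 3/1 = 3; t_c = 0
T = 2·3 = 6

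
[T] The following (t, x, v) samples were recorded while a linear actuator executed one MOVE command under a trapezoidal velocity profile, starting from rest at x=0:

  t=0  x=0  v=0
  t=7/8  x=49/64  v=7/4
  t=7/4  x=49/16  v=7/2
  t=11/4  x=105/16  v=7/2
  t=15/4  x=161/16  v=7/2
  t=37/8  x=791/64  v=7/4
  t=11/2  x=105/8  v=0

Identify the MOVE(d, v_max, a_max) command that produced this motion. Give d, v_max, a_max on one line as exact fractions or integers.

d=105/8 v_max=7/2 a_max=2

final state: t=11/2, x=105/8, v=0 → d = 105/8
a_max = (7/4−0)/(7/8−0) = 2
max v = 7/2 over t∈[7/4,15/4] → v_max = 7/2
check: 7/2·(7/4+2) = 105/8 ✓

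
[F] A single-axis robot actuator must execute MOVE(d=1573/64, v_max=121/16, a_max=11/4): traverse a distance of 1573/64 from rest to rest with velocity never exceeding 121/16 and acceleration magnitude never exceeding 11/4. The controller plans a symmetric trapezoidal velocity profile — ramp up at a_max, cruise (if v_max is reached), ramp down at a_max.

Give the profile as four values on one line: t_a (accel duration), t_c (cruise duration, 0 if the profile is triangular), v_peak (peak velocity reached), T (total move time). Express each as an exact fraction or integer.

vₘ²/aₘ = (121/16)²/(11/4) = 1331/64
1573/64 ≥ 1331/64 so v_max reached
t_a = (121/16)/(11/4) = 11/4; v_peak = 121/16
d_cruise = 1573/64 − 1331/64 = 121/32; t_c = (121/32)/(121/16) = 1/2
T = 2·11/4 + 1/2 = 6

t_a=11/4 t_c=1/2 v_peak=121/16 T=6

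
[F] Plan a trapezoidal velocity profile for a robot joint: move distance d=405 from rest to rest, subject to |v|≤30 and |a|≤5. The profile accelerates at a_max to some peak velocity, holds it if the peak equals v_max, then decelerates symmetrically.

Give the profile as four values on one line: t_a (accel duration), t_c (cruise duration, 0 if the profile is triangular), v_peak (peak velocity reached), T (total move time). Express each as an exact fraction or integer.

v_max²/a_max = 30²/5 = 180
405 ≥ 180 ⇒ cruise phase
t_a = 30/5 = 6; v_peak = 30
d_cruise = 405 − 180 = 225; t_c = 225/30 = 15/2
T = 2·6 + 15/2 = 39/2

t_a=6 t_c=15/2 v_peak=30 T=39/2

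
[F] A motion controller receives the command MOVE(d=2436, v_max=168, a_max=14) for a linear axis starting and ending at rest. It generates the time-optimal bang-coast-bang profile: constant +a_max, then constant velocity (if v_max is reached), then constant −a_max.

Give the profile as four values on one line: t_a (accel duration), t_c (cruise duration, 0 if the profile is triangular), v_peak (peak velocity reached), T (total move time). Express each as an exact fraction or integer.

t_a=12 t_c=5/2 v_peak=168 T=53/2

(v_max)²/a_max = 168²/14 = 2016
2436 ≥ 2016 ⇒ cruise phase
t_a = 168/14 = 12; v_peak = 168
d_cruise = 2436 − 2016 = 420; t_c = 420/168 = 5/2
T = 2·12 + 5/2 = 53/2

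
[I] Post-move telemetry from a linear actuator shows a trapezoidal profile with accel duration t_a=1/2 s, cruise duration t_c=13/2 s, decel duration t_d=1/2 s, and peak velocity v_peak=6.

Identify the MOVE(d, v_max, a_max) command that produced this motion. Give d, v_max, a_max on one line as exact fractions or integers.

a_max = 6/(1/2) = 12
d_a = ½·6·1/2 = 3/2; d_c = 6·13/2 = 39
d = 2·3/2 + 39 = 42
t_c = 13/2 > 0 → v_max = v_peak = 6

d=42 v_max=6 a_max=12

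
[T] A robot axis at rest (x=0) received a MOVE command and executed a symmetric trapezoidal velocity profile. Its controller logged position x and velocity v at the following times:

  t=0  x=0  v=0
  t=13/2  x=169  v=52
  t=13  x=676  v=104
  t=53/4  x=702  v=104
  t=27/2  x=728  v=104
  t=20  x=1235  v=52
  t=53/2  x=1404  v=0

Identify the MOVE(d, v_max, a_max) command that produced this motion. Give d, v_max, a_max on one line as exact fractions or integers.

d=1404 v_max=104 a_max=8

final state: t=53/2, x=1404, v=0 → d = 1404
a_max = (52−0)/(13/2−0) = 8
max v = 104 over t∈[13,27/2] → v_max = 104
check: 104·(13+1/2) = 1404 ✓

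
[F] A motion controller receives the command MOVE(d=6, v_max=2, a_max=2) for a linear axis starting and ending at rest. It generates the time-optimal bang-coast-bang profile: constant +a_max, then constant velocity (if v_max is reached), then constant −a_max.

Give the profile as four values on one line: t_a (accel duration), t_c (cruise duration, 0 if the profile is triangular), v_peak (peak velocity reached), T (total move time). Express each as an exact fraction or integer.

t_a=1 t_c=2 v_peak=2 T=4

(v_max)²/a_max = 2²/2 = 2
6 ≥ 2 ⇒ cruise phase
t_a = 2/2 = 1; v_peak = 2
d_cruise = 6 − 2 = 4; t_c = 4/2 = 2
T = 2·1 + 2 = 4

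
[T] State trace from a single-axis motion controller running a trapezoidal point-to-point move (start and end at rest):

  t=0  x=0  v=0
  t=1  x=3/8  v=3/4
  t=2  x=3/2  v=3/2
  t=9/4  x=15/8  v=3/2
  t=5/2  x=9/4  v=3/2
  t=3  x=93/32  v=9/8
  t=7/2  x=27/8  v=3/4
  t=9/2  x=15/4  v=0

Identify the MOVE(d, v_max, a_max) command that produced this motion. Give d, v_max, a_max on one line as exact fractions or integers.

d=15/4 v_max=3/2 a_max=3/4

final state: t=9/2, x=15/4, v=0 → d = 15/4
a_max = (3/4−0)/(1−0) = 3/4
max v = 3/2 over t∈[2,5/2] → v_max = 3/2
check: 3/2·(2+1/2) = 15/4 ✓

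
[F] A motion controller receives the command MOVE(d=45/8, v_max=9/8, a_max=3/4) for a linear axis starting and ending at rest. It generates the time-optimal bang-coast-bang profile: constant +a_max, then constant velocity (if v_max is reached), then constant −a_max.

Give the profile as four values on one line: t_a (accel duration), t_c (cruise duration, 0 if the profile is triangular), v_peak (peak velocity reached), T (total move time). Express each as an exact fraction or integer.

t_a=3/2 t_c=7/2 v_peak=9/8 T=13/2

v_max²/a_max = (9/8)²/(3/4) = 27/16
45/8 ≥ 27/16 → trapezoidal
t_a = (9/8)/(3/4) = 3/2; v_peak = 9/8
d_cruise = 45/8 − 27/16 = 63/16; t_c = (63/16)/(9/8) = 7/2
T = 2·3/2 + 7/2 = 13/2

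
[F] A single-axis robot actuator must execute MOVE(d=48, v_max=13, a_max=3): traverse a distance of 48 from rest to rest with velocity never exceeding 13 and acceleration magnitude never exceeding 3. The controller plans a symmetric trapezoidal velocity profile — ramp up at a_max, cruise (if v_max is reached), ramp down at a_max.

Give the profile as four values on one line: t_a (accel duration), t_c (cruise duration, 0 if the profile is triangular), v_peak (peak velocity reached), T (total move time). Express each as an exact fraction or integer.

t_a=4 t_c=0 v_peak=12 T=8

v_max²/a_max = 13²/3 = 169/3
48 < 169/3 so t_c = 0
v_peak = √(48·3) = √144 = 12
t_a = 12/3 = 4; t_c = 0
T = 2·4 = 8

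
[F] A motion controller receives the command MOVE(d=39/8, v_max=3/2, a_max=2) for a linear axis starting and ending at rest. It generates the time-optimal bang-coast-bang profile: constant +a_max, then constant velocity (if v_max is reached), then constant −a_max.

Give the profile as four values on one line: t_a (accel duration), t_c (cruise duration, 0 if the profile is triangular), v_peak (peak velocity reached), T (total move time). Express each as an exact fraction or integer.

v_max²/a_max = (3/2)²/2 = 9/8
39/8 ≥ 9/8 → trapezoidal
t_a = (3/2)/2 = 3/4; v_peak = 3/2
d_cruise = 39/8 − 9/8 = 15/4; t_c = (15/4)/(3/2) = 5/2
T = 2·3/4 + 5/2 = 4

t_a=3/4 t_c=5/2 v_peak=3/2 T=4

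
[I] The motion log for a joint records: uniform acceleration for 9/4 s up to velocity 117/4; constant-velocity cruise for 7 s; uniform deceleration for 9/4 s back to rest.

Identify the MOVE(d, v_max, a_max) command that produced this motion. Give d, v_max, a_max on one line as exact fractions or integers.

d=4329/16 v_max=117/4 a_max=13

a_max = (117/4)/(9/4) = 13
d_a = ½·117/4·9/4 = 1053/32; d_c = 117/4·7 = 819/4
d = 2·1053/32 + 819/4 = 4329/16
t_c = 7 > 0 so v_max = 117/4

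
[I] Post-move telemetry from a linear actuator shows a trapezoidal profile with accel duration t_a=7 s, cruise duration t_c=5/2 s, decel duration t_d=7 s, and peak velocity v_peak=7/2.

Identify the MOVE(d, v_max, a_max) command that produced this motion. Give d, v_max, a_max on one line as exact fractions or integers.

d=133/4 v_max=7/2 a_max=1/2

a_max = (7/2)/7 = 1/2
d_a = ½·7/2·7 = 49/4; d_c = 7/2·5/2 = 35/4
d = 2·49/4 + 35/4 = 133/4
t_c = 5/2 > 0 → v_max = v_peak = 7/2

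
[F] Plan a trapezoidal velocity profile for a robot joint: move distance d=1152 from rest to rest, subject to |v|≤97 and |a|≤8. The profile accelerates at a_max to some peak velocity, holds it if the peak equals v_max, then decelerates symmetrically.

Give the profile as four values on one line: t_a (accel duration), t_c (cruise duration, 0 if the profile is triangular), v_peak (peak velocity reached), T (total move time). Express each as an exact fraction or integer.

t_a=12 t_c=0 v_peak=96 T=24

vₘ²/aₘ = 97²/8 = 9409/8
1152 < 9409/8 → triangular
v_peak = √(1152·8) = √9216 = 96
t_a = 96/8 = 12; t_c = 0
T = 2·12 = 24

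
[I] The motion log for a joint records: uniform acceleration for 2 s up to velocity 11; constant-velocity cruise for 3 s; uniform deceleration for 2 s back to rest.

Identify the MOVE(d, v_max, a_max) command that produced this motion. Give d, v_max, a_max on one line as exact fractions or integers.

a_max = 11/2
d_a = ½·11·2 = 11; d_c = 11·3 = 33
d = 2·11 + 33 = 55
t_c = 3 > 0 so v_max = 11

d=55 v_max=11 a_max=11/2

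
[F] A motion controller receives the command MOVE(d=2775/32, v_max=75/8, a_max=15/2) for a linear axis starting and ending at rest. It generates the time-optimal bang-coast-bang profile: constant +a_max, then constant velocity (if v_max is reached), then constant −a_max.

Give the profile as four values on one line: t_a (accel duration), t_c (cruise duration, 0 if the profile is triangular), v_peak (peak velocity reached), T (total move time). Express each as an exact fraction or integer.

t_a=5/4 t_c=8 v_peak=75/8 T=21/2

v_max²/a_max = (75/8)²/(15/2) = 375/32
2775/32 ≥ 375/32 so v_max reached
t_a = (75/8)/(15/2) = 5/4; v_peak = 75/8
d_cruise = 2775/32 − 375/32 = 75; t_c = 75/(75/8) = 8
T = 2·5/4 + 8 = 21/2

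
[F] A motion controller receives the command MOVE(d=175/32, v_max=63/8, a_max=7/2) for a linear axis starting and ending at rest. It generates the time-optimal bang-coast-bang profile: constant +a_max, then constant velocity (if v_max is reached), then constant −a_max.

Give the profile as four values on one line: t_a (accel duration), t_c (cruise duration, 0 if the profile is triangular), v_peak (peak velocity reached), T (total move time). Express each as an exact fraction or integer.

v_max²/a_max = (63/8)²/(7/2) = 567/32
175/32 < 567/32 → triangular
v_peak = √(175/32·7/2) = √(1225/64) = 35/8
t_a = (35/8)/(7/2) = 5/4; t_c = 0
T = 2·5/4 = 5/2

t_a=5/4 t_c=0 v_peak=35/8 T=5/2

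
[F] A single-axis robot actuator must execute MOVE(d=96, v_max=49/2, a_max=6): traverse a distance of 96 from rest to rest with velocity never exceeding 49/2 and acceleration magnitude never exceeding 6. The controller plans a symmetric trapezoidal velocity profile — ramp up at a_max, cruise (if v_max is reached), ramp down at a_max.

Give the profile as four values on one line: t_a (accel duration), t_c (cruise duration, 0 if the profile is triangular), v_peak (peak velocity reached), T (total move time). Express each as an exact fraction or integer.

t_a=4 t_c=0 v_peak=24 T=8

(v_max)²/a_max = (49/2)²/6 = 2401/24
96 < 2401/24 so t_c = 0
v_peak = √(96·6) = √576 = 24
t_a = 24/6 = 4; t_c = 0
T = 2·4 = 8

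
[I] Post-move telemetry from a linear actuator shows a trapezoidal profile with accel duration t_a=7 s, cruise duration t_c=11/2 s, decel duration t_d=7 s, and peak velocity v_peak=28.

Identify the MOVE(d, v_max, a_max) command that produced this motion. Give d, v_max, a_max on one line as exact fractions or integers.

a_max = 28/7 = 4
d_a = ½·28·7 = 98; d_c = 28·11/2 = 154
d = 2·98 + 154 = 350
t_c = 11/2 > 0 so v_max = 28

d=350 v_max=28 a_max=4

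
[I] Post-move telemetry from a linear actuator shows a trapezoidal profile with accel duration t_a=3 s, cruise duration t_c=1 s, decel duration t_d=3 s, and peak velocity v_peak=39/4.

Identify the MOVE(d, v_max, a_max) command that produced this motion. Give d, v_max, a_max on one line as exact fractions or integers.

d=39 v_max=39/4 a_max=13/4

a_max = (39/4)/3 = 13/4
d_a = ½·39/4·3 = 117/8; d_c = 39/4·1 = 39/4
d = 2·117/8 + 39/4 = 39
t_c = 1 > 0 so v_max = 39/4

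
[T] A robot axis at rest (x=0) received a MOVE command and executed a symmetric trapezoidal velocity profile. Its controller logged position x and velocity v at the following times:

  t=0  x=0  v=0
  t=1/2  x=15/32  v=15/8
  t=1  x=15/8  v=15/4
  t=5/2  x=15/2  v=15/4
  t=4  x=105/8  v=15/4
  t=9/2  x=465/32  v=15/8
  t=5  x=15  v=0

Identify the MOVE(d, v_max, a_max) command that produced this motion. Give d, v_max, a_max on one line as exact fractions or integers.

d=15 v_max=15/4 a_max=15/4

final state: t=5, x=15, v=0 → d = 15
a_max = (15/8−0)/(1/2−0) = 15/4
max v = 15/4 over t∈[1,4] → v_max = 15/4
check: 15/4·(1+3) = 15 ✓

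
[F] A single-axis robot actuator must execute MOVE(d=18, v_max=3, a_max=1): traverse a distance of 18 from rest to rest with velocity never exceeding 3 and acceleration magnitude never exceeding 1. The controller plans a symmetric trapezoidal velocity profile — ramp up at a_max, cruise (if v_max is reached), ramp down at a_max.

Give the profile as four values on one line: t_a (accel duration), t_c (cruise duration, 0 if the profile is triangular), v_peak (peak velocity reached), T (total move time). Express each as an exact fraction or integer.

v_max²/a_max = 3²/1 = 9
18 ≥ 9 → trapezoidal
t_a = 3/1 = 3; v_peak = 3
d_cruise = 18 − 9 = 9; t_c = 9/3 = 3
T = 2·3 + 3 = 9

t_a=3 t_c=3 v_peak=3 T=9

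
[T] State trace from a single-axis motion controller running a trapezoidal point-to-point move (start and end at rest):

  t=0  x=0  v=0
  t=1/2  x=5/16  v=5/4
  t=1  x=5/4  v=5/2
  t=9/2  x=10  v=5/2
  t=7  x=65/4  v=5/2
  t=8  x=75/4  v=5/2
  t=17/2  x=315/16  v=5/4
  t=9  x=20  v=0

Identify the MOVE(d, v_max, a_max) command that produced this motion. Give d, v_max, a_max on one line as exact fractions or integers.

d=20 v_max=5/2 a_max=5/2

final state: t=9, x=20, v=0 → d = 20
a_max = (5/4−0)/(1/2−0) = 5/2
max v = 5/2 over t∈[1,8] → v_max = 5/2
check: 5/2·(1+7) = 20 ✓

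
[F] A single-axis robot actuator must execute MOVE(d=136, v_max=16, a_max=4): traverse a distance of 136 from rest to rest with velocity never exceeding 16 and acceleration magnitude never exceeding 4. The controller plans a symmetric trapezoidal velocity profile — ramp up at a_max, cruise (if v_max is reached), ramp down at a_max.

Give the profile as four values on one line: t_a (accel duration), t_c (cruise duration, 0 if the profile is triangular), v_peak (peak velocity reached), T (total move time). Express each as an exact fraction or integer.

vₘ²/aₘ = 16²/4 = 64
136 ≥ 64 ⇒ cruise phase
t_a = 16/4 = 4; v_peak = 16
d_cruise = 136 − 64 = 72; t_c = 72/16 = 9/2
T = 2·4 + 9/2 = 25/2

t_a=4 t_c=9/2 v_peak=16 T=25/2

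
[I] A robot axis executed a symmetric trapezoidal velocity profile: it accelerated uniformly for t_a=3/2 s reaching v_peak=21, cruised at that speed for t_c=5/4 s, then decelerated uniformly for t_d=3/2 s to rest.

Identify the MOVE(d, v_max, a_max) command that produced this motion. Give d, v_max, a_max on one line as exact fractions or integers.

a_max = 21/(3/2) = 14
d_a = ½·21·3/2 = 63/4; d_c = 21·5/4 = 105/4
d = 2·63/4 + 105/4 = 231/4
t_c = 5/4 > 0 ⇒ limit active, v_max = 21

d=231/4 v_max=21 a_max=14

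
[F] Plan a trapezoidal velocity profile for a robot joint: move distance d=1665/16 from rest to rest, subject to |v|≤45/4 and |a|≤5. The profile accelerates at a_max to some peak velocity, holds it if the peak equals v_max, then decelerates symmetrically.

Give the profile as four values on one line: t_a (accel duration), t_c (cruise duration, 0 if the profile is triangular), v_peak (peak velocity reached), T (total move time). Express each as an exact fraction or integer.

t_a=9/4 t_c=7 v_peak=45/4 T=23/2

vₘ²/aₘ = (45/4)²/5 = 405/16
1665/16 ≥ 405/16 → trapezoidal
t_a = (45/4)/5 = 9/4; v_peak = 45/4
d_cruise = 1665/16 − 405/16 = 315/4; t_c = (315/4)/(45/4) = 7
T = 2·9/4 + 7 = 23/2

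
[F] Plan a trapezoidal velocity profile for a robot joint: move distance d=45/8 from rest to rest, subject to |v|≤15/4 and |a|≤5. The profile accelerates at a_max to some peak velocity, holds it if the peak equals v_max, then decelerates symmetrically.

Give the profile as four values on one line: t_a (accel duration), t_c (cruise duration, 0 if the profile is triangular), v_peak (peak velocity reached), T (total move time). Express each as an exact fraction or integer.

t_a=3/4 t_c=3/4 v_peak=15/4 T=9/4

v_max²/a_max = (15/4)²/5 = 45/16
45/8 ≥ 45/16 so v_max reached
t_a = (15/4)/5 = 3/4; v_peak = 15/4
d_cruise = 45/8 − 45/16 = 45/16; t_c = (45/16)/(15/4) = 3/4
T = 2·3/4 + 3/4 = 9/4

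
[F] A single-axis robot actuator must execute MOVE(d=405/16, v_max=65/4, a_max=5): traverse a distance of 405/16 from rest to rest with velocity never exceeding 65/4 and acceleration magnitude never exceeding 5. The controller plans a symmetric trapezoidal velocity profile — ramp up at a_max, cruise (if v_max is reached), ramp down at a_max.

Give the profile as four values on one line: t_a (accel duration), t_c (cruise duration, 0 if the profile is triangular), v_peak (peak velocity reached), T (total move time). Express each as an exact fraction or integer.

v_max²/a_max = (65/4)²/5 = 845/16
405/16 < 845/16 so t_c = 0
v_peak = √(405/16·5) = √(2025/16) = 45/4
t_a = (45/4)/5 = 9/4; t_c = 0
T = 2·9/4 = 9/2

t_a=9/4 t_c=0 v_peak=45/4 T=9/2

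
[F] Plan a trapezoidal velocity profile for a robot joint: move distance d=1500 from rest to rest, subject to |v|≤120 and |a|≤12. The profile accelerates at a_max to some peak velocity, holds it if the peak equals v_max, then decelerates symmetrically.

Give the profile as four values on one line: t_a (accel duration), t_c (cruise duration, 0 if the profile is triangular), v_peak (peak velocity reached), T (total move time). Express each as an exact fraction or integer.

t_a=10 t_c=5/2 v_peak=120 T=45/2

vₘ²/aₘ = 120²/12 = 1200
1500 ≥ 1200 → trapezoidal
t_a = 120/12 = 10; v_peak = 120
d_cruise = 1500 − 1200 = 300; t_c = 300/120 = 5/2
T = 2·10 + 5/2 = 45/2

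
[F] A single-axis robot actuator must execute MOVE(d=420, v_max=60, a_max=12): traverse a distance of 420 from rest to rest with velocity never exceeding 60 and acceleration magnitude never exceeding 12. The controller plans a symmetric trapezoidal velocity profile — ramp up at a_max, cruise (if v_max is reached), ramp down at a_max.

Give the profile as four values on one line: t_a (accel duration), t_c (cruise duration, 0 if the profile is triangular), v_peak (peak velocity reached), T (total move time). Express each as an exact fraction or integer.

v_max²/a_max = 60²/12 = 300
420 ≥ 300 so v_max reached
t_a = 60/12 = 5; v_peak = 60
d_cruise = 420 − 300 = 120; t_c = 120/60 = 2
T = 2·5 + 2 = 12

t_a=5 t_c=2 v_peak=60 T=12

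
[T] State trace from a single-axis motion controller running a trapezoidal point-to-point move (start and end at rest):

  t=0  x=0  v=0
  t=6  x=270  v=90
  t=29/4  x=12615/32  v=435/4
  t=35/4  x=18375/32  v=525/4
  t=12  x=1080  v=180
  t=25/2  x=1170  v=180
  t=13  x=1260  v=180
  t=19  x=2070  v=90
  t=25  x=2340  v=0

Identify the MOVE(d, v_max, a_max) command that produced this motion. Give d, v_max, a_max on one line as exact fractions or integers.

final state: t=25, x=2340, v=0 → d = 2340
a_max = (90−0)/(6−0) = 15
max v = 180 over t∈[12,13] → v_max = 180
check: 180·(12+1) = 2340 ✓

d=2340 v_max=180 a_max=15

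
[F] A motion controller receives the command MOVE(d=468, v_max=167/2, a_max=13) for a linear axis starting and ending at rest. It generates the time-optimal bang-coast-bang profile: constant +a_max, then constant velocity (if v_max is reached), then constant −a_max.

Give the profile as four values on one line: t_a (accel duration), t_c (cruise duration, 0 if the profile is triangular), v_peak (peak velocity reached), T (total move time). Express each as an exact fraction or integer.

t_a=6 t_c=0 v_peak=78 T=12

v_max²/a_max = (167/2)²/13 = 27889/52
468 < 27889/52 ⇒ no cruise
v_peak = √(468·13) = √6084 = 78
t_a = 78/13 = 6; t_c = 0
T = 2·6 = 12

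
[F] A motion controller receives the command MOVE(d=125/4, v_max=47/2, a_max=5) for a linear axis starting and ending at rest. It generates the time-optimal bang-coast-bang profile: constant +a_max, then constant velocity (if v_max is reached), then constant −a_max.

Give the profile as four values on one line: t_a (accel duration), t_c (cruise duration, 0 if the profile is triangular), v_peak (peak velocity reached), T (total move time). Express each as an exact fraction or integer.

t_a=5/2 t_c=0 v_peak=25/2 T=5

vₘ²/aₘ = (47/2)²/5 = 2209/20
125/4 < 2209/20 so t_c = 0
v_peak = √(125/4·5) = √(625/4) = 25/2
t_a = (25/2)/5 = 5/2; t_c = 0
T = 2·5/2 = 5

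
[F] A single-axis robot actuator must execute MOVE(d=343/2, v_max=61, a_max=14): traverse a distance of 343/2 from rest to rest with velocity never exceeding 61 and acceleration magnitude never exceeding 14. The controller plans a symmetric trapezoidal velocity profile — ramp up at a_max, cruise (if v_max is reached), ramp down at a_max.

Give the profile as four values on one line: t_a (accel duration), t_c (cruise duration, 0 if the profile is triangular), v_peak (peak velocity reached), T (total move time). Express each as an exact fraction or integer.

t_a=7/2 t_c=0 v_peak=49 T=7

v_max²/a_max = 61²/14 = 3721/14
343/2 < 3721/14 ⇒ no cruise
v_peak = √(343/2·14) = √2401 = 49
t_a = 49/14 = 7/2; t_c = 0
T = 2·7/2 = 7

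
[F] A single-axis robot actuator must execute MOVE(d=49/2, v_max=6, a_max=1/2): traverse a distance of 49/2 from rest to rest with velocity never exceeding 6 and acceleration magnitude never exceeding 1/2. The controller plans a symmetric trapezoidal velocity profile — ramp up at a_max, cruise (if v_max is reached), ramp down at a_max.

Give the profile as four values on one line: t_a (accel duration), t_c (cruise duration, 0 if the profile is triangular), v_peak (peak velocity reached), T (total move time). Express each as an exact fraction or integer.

v_max²/a_max = 6²/(1/2) = 72
49/2 < 72 so t_c = 0
v_peak = √(49/2·1/2) = √(49/4) = 7/2
t_a = (7/2)/(1/2) = 7; t_c = 0
T = 2·7 = 14

t_a=7 t_c=0 v_peak=7/2 T=14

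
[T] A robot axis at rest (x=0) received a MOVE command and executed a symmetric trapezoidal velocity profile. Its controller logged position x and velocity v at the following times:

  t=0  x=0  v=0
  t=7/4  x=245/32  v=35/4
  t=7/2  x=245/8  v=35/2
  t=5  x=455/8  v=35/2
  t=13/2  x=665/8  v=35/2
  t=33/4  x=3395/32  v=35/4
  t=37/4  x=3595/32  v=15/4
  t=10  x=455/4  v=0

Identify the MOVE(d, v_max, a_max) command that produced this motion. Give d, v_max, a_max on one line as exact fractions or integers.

d=455/4 v_max=35/2 a_max=5

final state: t=10, x=455/4, v=0 → d = 455/4
a_max = (35/4−0)/(7/4−0) = 5
max v = 35/2 over t∈[7/2,13/2] → v_max = 35/2
check: 35/2·(7/2+3) = 455/4 ✓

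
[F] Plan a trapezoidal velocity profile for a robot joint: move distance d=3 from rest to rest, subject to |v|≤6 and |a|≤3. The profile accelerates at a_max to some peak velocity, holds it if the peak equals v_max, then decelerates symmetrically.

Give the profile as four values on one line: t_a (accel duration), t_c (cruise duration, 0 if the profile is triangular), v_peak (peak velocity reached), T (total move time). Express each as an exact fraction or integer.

v_max²/a_max = 6²/3 = 12
3 < 12 ⇒ no cruise
v_peak = √(3·3) = √9 = 3
t_a = 3/3 = 1; t_c = 0
T = 2·1 = 2

t_a=1 t_c=0 v_peak=3 T=2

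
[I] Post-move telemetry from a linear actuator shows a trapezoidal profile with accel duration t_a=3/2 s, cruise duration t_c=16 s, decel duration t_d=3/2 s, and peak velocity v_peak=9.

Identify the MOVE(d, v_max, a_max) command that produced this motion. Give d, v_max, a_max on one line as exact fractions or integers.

a_max = 9/(3/2) = 6
d_a = ½·9·3/2 = 27/4; d_c = 9·16 = 144
d = 2·27/4 + 144 = 315/2
t_c = 16 > 0 so v_max = 9

d=315/2 v_max=9 a_max=6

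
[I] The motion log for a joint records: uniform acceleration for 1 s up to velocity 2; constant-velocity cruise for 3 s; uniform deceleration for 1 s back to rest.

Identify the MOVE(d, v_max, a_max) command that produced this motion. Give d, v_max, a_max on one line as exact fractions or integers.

a_max = 2/1 = 2
d_a = ½·2·1 = 1; d_c = 2·3 = 6
d = 2·1 + 6 = 8
t_c = 3 > 0 → v_max = v_peak = 2

d=8 v_max=2 a_max=2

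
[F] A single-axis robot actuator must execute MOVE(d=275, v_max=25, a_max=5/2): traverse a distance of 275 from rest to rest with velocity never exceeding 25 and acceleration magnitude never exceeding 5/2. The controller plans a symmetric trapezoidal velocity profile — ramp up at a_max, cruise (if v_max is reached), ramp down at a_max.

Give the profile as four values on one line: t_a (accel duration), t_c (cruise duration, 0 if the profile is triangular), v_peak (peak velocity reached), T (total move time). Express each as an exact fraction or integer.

t_a=10 t_c=1 v_peak=25 T=21

v_max²/a_max = 25²/(5/2) = 250
275 ≥ 250 so v_max reached
t_a = 25/(5/2) = 10; v_peak = 25
d_cruise = 275 − 250 = 25; t_c = 25/25 = 1
T = 2·10 + 1 = 21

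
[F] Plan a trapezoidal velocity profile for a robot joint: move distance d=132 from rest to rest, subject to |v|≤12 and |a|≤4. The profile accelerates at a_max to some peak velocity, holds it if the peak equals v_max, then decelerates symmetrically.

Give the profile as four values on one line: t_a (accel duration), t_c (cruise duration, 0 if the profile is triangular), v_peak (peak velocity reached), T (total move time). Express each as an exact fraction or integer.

t_a=3 t_c=8 v_peak=12 T=14

(v_max)²/a_max = 12²/4 = 36
132 ≥ 36 ⇒ cruise phase
t_a = 12/4 = 3; v_peak = 12
d_cruise = 132 − 36 = 96; t_c = 96/12 = 8
T = 2·3 + 8 = 14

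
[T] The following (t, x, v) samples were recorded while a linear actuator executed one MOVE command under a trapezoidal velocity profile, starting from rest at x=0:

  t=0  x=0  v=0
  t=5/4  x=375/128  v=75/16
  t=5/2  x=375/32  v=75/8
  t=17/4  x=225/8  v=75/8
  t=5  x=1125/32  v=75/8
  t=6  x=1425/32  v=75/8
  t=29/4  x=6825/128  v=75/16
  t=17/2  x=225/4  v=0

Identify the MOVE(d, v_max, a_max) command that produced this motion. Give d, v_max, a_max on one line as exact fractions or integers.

d=225/4 v_max=75/8 a_max=15/4

final state: t=17/2, x=225/4, v=0 → d = 225/4
a_max = (75/16−0)/(5/4−0) = 15/4
max v = 75/8 over t∈[5/2,6] → v_max = 75/8
check: 75/8·(5/2+7/2) = 225/4 ✓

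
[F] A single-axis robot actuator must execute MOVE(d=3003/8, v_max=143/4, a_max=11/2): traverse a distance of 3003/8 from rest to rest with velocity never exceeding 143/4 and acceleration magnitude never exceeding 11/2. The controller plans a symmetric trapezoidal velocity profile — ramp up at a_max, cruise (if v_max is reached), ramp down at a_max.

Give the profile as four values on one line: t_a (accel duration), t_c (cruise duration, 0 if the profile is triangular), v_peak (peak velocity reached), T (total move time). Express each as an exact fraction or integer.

t_a=13/2 t_c=4 v_peak=143/4 T=17

v_max²/a_max = (143/4)²/(11/2) = 1859/8
3003/8 ≥ 1859/8 → trapezoidal
t_a = (143/4)/(11/2) = 13/2; v_peak = 143/4
d_cruise = 3003/8 − 1859/8 = 143; t_c = 143/(143/4) = 4
T = 2·13/2 + 4 = 17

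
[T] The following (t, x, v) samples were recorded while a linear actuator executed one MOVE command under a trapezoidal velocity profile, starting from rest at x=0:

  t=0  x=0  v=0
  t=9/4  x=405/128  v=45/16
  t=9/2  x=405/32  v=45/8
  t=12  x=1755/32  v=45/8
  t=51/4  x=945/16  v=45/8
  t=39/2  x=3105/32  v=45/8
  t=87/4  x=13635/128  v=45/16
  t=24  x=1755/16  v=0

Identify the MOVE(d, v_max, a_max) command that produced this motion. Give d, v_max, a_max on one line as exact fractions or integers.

d=1755/16 v_max=45/8 a_max=5/4

final state: t=24, x=1755/16, v=0 → d = 1755/16
a_max = (45/16−0)/(9/4−0) = 5/4
max v = 45/8 over t∈[9/2,39/2] → v_max = 45/8
check: 45/8·(9/2+15) = 1755/16 ✓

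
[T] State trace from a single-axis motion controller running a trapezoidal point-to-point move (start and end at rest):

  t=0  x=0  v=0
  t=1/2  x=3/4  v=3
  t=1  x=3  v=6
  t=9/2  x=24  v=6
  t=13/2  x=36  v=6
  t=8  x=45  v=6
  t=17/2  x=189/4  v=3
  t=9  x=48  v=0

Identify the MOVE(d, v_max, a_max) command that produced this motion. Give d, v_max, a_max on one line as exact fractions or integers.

final state: t=9, x=48, v=0 → d = 48
a_max = (3−0)/(1/2−0) = 6
max v = 6 over t∈[1,8] → v_max = 6
check: 6·(1+7) = 48 ✓

d=48 v_max=6 a_max=6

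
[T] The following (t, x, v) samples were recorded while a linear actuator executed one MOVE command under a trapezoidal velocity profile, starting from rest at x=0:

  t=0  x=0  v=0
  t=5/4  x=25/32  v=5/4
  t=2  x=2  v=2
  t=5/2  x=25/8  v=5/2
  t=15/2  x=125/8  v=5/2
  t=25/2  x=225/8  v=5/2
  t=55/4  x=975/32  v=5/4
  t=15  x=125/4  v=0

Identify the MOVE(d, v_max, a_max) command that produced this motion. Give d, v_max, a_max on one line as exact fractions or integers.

d=125/4 v_max=5/2 a_max=1

final state: t=15, x=125/4, v=0 → d = 125/4
a_max = (5/4−0)/(5/4−0) = 1
max v = 5/2 over t∈[5/2,25/2] → v_max = 5/2
check: 5/2·(5/2+10) = 125/4 ✓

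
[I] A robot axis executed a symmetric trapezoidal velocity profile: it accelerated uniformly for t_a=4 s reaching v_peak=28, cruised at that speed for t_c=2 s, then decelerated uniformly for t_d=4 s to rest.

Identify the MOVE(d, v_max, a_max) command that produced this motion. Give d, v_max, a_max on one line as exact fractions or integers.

a_max = 28/4 = 7
d_a = ½·28·4 = 56; d_c = 28·2 = 56
d = 2·56 + 56 = 168
t_c = 2 > 0 → v_max = v_peak = 28

d=168 v_max=28 a_max=7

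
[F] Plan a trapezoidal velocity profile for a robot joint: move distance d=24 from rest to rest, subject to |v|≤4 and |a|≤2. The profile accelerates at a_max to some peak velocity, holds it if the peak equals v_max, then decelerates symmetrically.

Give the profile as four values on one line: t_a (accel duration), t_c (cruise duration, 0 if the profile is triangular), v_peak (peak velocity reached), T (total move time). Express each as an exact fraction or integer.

vₘ²/aₘ = 4²/2 = 8
24 ≥ 8 ⇒ cruise phase
t_a = 4/2 = 2; v_peak = 4
d_cruise = 24 − 8 = 16; t_c = 16/4 = 4
T = 2·2 + 4 = 8

t_a=2 t_c=4 v_peak=4 T=8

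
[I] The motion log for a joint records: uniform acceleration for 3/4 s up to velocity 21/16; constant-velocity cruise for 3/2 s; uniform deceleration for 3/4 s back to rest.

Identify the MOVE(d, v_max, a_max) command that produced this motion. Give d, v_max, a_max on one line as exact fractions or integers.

a_max = (21/16)/(3/4) = 7/4
d_a = ½·21/16·3/4 = 63/128; d_c = 21/16·3/2 = 63/32
d = 2·63/128 + 63/32 = 189/64
t_c = 3/2 > 0 so v_max = 21/16

d=189/64 v_max=21/16 a_max=7/4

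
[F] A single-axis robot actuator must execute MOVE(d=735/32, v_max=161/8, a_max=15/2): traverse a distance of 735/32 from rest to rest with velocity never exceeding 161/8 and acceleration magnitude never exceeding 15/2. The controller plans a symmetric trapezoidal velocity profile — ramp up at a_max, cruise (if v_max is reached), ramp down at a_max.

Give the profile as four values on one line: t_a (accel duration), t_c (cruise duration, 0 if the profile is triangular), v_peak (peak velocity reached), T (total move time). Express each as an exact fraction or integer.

t_a=7/4 t_c=0 v_peak=105/8 T=7/2

(v_max)²/a_max = (161/8)²/(15/2) = 25921/480
735/32 < 25921/480 ⇒ no cruise
v_peak = √(735/32·15/2) = √(11025/64) = 105/8
t_a = (105/8)/(15/2) = 7/4; t_c = 0
T = 2·7/4 = 7/2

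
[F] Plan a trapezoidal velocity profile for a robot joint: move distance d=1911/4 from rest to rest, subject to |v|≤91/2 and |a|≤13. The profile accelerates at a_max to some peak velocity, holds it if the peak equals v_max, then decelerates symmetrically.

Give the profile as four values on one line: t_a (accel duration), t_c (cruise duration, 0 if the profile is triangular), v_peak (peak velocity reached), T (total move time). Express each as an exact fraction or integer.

vₘ²/aₘ = (91/2)²/13 = 637/4
1911/4 ≥ 637/4 ⇒ cruise phase
t_a = (91/2)/13 = 7/2; v_peak = 91/2
d_cruise = 1911/4 − 637/4 = 637/2; t_c = (637/2)/(91/2) = 7
T = 2·7/2 + 7 = 14

t_a=7/2 t_c=7 v_peak=91/2 T=14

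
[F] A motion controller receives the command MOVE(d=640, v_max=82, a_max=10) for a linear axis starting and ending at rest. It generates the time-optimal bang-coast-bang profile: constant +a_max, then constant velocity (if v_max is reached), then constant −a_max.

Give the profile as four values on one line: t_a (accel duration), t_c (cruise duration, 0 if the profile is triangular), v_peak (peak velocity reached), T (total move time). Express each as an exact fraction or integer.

vₘ²/aₘ = 82²/10 = 3362/5
640 < 3362/5 so t_c = 0
v_peak = √(640·10) = √6400 = 80
t_a = 80/10 = 8; t_c = 0
T = 2·8 = 16

t_a=8 t_c=0 v_peak=80 T=16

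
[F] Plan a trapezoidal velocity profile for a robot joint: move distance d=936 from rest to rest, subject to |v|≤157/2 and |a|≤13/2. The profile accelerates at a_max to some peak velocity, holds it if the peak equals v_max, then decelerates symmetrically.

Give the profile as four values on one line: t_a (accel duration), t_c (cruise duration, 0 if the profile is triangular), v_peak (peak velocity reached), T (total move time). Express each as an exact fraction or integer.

t_a=12 t_c=0 v_peak=78 T=24

(v_max)²/a_max = (157/2)²/(13/2) = 24649/26
936 < 24649/26 → triangular
v_peak = √(936·13/2) = √6084 = 78
t_a = 78/(13/2) = 12; t_c = 0
T = 2·12 = 24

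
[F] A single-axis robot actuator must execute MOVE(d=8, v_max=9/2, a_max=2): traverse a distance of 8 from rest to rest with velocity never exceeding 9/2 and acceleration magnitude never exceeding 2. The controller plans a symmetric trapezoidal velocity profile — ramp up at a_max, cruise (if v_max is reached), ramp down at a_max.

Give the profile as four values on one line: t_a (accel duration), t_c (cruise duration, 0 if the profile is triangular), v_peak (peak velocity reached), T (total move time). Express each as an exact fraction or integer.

v_max²/a_max = (9/2)²/2 = 81/8
8 < 81/8 so t_c = 0
v_peak = √(8·2) = √16 = 4
t_a = 4/2 = 2; t_c = 0
T = 2·2 = 4

t_a=2 t_c=0 v_peak=4 T=4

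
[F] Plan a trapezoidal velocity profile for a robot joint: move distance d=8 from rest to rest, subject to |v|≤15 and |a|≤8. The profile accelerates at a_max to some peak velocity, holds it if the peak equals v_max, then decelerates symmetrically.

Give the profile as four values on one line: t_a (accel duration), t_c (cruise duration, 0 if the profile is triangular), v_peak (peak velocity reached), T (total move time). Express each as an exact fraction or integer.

vₘ²/aₘ = 15²/8 = 225/8
8 < 225/8 so t_c = 0
v_peak = √(8·8) = √64 = 8
t_a = 8/8 = 1; t_c = 0
T = 2·1 = 2

t_a=1 t_c=0 v_peak=8 T=2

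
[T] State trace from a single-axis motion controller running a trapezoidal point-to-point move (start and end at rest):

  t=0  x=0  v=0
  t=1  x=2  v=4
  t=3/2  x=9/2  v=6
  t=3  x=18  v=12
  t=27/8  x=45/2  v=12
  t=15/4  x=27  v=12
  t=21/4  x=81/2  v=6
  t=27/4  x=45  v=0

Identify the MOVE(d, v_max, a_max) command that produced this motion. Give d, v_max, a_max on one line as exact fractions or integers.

d=45 v_max=12 a_max=4

final state: t=27/4, x=45, v=0 → d = 45
a_max = (4−0)/(1−0) = 4
max v = 12 over t∈[3,15/4] → v_max = 12
check: 12·(3+3/4) = 45 ✓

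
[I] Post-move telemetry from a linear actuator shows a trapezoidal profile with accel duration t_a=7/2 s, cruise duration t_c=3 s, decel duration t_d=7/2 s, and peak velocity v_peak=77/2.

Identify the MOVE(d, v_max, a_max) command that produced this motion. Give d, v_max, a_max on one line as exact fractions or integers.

d=1001/4 v_max=77/2 a_max=11

a_max = (77/2)/(7/2) = 11
d_a = ½·77/2·7/2 = 539/8; d_c = 77/2·3 = 231/2
d = 2·539/8 + 231/2 = 1001/4
t_c = 3 > 0 ⇒ limit active, v_max = 77/2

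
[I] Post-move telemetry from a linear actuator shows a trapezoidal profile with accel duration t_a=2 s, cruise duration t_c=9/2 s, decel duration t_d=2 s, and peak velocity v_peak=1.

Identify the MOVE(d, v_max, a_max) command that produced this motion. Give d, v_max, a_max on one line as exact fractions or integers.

d=13/2 v_max=1 a_max=1/2

a_max = 1/2
d_a = ½·1·2 = 1; d_c = 1·9/2 = 9/2
d = 2·1 + 9/2 = 13/2
t_c = 9/2 > 0 so v_max = 1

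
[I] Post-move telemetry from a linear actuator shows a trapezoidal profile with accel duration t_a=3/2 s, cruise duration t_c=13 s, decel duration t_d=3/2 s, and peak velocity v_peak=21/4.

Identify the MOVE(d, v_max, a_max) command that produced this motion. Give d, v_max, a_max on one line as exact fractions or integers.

d=609/8 v_max=21/4 a_max=7/2

a_max = (21/4)/(3/2) = 7/2
d_a = ½·21/4·3/2 = 63/16; d_c = 21/4·13 = 273/4
d = 2·63/16 + 273/4 = 609/8
t_c = 13 > 0 so v_max = 21/4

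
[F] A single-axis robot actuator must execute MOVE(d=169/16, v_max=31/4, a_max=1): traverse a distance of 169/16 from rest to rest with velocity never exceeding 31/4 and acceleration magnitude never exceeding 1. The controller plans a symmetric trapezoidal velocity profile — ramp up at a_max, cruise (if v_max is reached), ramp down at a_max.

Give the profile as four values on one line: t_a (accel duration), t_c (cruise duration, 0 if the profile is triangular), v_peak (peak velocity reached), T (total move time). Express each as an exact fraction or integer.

(v_max)²/a_max = (31/4)²/1 = 961/16
169/16 < 961/16 ⇒ no cruise
v_peak = √(169/16·1) = √(169/16) = 13/4
t_a = (13/4)/1 = 13/4; t_c = 0
T = 2·13/4 = 13/2

t_a=13/4 t_c=0 v_peak=13/4 T=13/2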